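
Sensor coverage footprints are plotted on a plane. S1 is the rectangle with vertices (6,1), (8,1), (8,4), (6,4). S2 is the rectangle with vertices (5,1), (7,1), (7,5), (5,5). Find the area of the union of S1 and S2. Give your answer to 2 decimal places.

By inclusion–exclusion:
Individual areas: |S1| = 6, |S2| = 8.
|S1∩S2|: x∈[6,7], y∈[1,4] → 1·3 = 3.
|S1 ∪ S2| = 14 − 3 = 11.00.

11.00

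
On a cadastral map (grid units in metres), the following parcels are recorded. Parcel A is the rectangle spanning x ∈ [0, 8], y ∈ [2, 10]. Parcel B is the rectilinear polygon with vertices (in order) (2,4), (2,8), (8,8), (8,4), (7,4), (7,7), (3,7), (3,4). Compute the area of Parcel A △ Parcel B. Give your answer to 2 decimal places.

|Parcel A| = 64, |Parcel B| = 12, |Parcel A∩Parcel B| = 12.
|Parcel A △ Parcel B| = |Parcel A| + |Parcel B| − 2·|Parcel A∩Parcel B| = 64 + 12 − 24 = 52.00.

52.00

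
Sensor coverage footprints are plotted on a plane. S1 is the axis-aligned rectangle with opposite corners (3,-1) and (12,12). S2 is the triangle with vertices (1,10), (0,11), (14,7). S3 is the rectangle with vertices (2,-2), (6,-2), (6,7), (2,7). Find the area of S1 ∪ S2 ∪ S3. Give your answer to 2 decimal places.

130.79

By inclusion–exclusion:
Individual areas: |S1| = 117, |S2| = 5, |S3| = 36.
|S1∩S2| = 3.2143.
|S1∩S3|: x∈[3,6], y∈[-1,7] → 3·8 = 24.
|S2∩S3| = 0.
|S1∩S2∩S3| = 0.
|S1 ∪ S2 ∪ S3| = 158 − 27.2143 + 0 = 130.79.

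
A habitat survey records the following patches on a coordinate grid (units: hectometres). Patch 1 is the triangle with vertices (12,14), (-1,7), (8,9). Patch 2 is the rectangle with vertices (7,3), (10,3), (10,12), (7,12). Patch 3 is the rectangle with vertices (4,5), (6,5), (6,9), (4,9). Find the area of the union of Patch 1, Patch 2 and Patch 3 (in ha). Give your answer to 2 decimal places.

By inclusion–exclusion:
Individual areas: |Patch 1| = 18.5, |Patch 2| = 27, |Patch 3| = 8.
|Patch 1∩Patch 2| = 6.1661.
|Patch 1∩Patch 3| = 1.3333.
|Patch 2∩Patch 3| = 0 (no overlap).
|Patch 1∩Patch 2∩Patch 3| = 0.
|Patch 1 ∪ Patch 2 ∪ Patch 3| = 53.5 − 7.4994 + 0 = 46.00.

46.00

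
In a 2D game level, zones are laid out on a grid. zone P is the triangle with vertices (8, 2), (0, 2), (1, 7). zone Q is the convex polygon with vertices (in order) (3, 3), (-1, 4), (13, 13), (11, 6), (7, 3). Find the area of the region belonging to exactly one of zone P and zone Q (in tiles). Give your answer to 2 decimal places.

|zone P| = 20, |zone Q| = 56, |zone P∩zone Q| = 10.4467.
|zone P △ zone Q| = |zone P| + |zone Q| − 2·|zone P∩zone Q| = 20 + 56 − 20.8934 = 55.11.

55.11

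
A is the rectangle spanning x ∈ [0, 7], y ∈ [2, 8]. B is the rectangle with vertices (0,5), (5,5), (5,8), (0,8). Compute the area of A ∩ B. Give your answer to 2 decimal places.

|A∩B|: x∈[0,5], y∈[5,8] → 5·3 = 15.

15.00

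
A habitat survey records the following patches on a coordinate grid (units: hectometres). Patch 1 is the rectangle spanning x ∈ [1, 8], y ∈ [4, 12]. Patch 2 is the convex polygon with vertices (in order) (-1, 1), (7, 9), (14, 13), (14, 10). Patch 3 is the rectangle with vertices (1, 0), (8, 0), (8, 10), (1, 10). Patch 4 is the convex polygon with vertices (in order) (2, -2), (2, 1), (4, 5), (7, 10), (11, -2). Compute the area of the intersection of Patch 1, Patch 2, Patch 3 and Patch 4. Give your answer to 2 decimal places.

The intersection is the polygon with vertices (3.5,4), (4,5), (5.5,7.5), (7,9), (7.28,9.16), (8,7), (8,6.4), (4,4).
By the shoelace formula its area is 9.56.

9.56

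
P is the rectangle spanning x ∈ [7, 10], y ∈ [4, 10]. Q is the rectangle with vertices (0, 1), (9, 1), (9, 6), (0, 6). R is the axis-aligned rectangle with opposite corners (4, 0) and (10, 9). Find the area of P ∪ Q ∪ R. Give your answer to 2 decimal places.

77.00

By inclusion–exclusion:
Individual areas: |P| = 18, |Q| = 45, |R| = 54.
|P∩Q|: x∈[7,9], y∈[4,6] → 2·2 = 4.
|P∩R|: x∈[7,10], y∈[4,9] → 3·5 = 15.
|Q∩R|: x∈[4,9], y∈[1,6] → 5·5 = 25.
|P∩Q∩R| = 4.
|P ∪ Q ∪ R| = 117 − 44 + 4 = 77.00.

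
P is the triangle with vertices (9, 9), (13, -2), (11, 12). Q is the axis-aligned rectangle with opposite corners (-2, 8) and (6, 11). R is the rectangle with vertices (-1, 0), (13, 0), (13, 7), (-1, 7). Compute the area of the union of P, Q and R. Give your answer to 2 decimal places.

130.50

By inclusion–exclusion:
Individual areas: |P| = 17, |Q| = 24, |R| = 98.
|P∩Q| = 0.
|P∩R| = 8.5.
|Q∩R| = 0 (no overlap).
|P∩Q∩R| = 0.
|P ∪ Q ∪ R| = 139 − 8.5 + 0 = 130.50.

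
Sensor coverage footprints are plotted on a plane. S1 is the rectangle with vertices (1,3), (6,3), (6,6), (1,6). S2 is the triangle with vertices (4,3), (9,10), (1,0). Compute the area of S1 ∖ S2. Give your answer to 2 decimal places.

13.60

|S1| = 15, |S1∩S2| = 1.4.
|S1 ∖ S2| = |S1| − |S1∩S2| = 15 − 1.4 = 13.60.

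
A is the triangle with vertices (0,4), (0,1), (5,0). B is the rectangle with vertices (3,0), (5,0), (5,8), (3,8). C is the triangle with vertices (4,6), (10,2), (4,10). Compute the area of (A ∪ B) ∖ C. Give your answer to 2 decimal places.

19.97

|A ∪ B| = 22.3.
|(A ∪ B) ∩ C| = 2.3333.
|(A ∪ B) ∖ C| = 22.3 − 2.3333 = 19.97.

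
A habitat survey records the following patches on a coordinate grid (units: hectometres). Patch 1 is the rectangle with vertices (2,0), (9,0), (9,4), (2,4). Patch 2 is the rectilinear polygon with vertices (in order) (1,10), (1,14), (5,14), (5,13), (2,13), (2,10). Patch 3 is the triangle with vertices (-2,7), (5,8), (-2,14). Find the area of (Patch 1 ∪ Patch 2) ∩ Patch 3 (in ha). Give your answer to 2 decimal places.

The region (Patch 1 ∪ Patch 2) ∩ Patch 3 is the polygon with vertices (1,11.429), (2,10.571), (2,10), (1,10).
By the shoelace formula its area is 1.00.

1.00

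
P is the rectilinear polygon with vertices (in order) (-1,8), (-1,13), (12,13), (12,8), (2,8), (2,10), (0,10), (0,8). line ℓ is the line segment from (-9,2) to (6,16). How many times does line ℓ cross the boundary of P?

The segment meets the boundary at (2.786,13), (-1,9.467).

2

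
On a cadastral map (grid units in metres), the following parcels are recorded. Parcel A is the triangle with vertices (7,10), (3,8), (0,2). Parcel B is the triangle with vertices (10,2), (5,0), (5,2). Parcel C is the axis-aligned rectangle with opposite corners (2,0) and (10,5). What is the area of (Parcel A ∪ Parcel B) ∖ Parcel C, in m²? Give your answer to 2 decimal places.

|Parcel A ∪ Parcel B| = 14.
|(Parcel A ∪ Parcel B) ∩ Parcel C| = 5.2232.
|(Parcel A ∪ Parcel B) ∖ Parcel C| = 14 − 5.2232 = 8.78.

8.78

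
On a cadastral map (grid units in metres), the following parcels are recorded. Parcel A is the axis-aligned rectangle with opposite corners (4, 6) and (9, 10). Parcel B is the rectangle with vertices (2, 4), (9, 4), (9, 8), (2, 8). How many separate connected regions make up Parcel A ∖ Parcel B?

1

Parcel A ∖ Parcel B is a single connected region.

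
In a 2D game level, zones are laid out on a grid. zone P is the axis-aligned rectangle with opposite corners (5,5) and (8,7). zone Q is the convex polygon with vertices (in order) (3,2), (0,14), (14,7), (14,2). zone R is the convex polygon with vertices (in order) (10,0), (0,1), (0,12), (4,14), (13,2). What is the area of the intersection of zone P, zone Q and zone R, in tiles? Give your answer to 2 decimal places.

6.00

The intersection is the polygon with vertices (5,7), (8,7), (8,5), (5,5).
By the shoelace formula its area is 6.00.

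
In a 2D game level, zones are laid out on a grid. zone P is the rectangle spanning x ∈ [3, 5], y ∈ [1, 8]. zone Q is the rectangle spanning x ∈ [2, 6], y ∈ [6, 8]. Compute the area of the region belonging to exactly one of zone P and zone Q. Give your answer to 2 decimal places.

|zone P∩zone Q|: x∈[3,5], y∈[6,8] → 2·2 = 4.
|zone P △ zone Q| = |zone P| + |zone Q| − 2·|zone P∩zone Q| = 14 + 8 − 8 = 14.00.

14.00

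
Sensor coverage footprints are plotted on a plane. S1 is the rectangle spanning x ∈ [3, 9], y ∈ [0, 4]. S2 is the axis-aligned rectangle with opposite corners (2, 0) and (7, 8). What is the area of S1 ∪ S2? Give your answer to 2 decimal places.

By inclusion–exclusion:
Individual areas: |S1| = 24, |S2| = 40.
|S1∩S2|: x∈[3,7], y∈[0,4] → 4·4 = 16.
|S1 ∪ S2| = 64 − 16 = 48.00.

48.00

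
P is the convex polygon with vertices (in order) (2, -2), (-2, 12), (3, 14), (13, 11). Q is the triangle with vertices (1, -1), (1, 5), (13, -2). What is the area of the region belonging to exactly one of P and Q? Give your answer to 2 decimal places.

124.17

|P| = 120.5, |Q| = 36, |P∩Q| = 16.1662.
|P △ Q| = |P| + |Q| − 2·|P∩Q| = 120.5 + 36 − 32.3324 = 124.17.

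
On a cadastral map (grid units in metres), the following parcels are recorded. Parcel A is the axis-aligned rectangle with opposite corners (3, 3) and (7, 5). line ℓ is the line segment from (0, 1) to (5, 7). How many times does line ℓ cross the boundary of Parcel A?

The segment meets the boundary at (3.333,5), (3,4.6).

2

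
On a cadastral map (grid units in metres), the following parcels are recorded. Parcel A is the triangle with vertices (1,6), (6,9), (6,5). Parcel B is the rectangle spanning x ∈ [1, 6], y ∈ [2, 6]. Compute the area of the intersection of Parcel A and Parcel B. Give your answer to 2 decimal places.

2.50

The intersection is the polygon with vertices (6,5), (1,6), (6,6).
By the shoelace formula its area is 2.50.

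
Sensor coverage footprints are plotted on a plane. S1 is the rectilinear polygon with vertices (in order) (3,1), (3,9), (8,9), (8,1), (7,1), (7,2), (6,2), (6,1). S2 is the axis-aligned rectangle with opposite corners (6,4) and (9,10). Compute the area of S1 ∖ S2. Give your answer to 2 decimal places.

|S1| = 39, |S1∩S2| = 10.
|S1 ∖ S2| = |S1| − |S1∩S2| = 39 − 10 = 29.00.

29.00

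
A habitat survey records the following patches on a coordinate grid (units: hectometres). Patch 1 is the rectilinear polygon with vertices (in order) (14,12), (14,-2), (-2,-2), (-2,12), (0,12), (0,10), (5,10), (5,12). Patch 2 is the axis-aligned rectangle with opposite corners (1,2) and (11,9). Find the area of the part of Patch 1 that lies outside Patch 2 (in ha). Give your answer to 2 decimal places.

144.00

|Patch 1| = 214, |Patch 1∩Patch 2| = 70.
|Patch 1 ∖ Patch 2| = |Patch 1| − |Patch 1∩Patch 2| = 214 − 70 = 144.00.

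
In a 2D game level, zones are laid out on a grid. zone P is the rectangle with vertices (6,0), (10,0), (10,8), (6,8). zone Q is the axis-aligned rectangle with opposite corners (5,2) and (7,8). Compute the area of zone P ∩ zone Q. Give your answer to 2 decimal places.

6.00

|zone P∩zone Q|: x∈[6,7], y∈[2,8] → 1·6 = 6.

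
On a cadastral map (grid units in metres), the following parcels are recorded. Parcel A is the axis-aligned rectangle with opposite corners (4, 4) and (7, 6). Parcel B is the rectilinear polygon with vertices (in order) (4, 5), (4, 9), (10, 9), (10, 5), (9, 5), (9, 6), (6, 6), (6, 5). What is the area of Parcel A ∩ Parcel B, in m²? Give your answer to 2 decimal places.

2.00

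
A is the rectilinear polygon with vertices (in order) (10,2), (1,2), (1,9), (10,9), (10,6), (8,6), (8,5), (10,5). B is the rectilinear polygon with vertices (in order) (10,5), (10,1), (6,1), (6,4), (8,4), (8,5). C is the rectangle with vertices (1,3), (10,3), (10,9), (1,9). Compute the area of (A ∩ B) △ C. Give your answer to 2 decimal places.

52.00

|A ∩ B| = 10.
|(A ∩ B) ∩ C| = 6.
|(A ∩ B) △ C| = 10 + 54 − 12 = 52.00.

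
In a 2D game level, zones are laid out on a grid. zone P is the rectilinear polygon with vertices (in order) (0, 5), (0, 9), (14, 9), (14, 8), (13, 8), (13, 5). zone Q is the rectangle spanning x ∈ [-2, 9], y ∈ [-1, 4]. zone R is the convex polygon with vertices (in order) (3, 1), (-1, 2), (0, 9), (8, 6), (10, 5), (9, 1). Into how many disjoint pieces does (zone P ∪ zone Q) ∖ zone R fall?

(zone P ∪ zone Q) ∖ zone R splits into 2 disjoint pieces (area 32, area 27.2857).

2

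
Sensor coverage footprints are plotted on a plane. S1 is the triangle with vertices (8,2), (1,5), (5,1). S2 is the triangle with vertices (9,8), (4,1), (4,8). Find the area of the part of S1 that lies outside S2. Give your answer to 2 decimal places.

6.19

|S1| = 8, |S1∩S2| = 1.8062.
|S1 ∖ S2| = |S1| − |S1∩S2| = 8 − 1.8062 = 6.19.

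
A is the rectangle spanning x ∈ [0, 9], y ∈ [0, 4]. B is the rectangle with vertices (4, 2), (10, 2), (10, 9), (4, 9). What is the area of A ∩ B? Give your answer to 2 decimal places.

10.00

|A∩B|: x∈[4,9], y∈[2,4] → 5·2 = 10.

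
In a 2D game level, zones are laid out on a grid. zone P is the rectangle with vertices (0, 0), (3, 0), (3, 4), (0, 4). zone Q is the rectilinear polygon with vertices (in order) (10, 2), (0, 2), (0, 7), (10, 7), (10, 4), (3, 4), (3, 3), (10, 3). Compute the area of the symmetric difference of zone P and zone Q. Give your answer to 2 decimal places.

|zone P| = 12, |zone Q| = 43, |zone P∩zone Q| = 6.
|zone P △ zone Q| = |zone P| + |zone Q| − 2·|zone P∩zone Q| = 12 + 43 − 12 = 43.00.

43.00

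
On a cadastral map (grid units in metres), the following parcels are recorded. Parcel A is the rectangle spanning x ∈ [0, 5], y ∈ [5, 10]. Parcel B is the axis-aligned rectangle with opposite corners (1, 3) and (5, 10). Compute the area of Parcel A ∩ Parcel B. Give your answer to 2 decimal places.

|Parcel A∩Parcel B|: x∈[1,5], y∈[5,10] → 4·5 = 20.

20.00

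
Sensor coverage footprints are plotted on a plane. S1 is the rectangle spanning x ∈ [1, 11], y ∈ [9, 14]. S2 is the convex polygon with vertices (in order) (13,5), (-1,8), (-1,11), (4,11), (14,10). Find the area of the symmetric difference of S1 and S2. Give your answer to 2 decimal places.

76.40

|S1| = 50, |S2| = 61.5, |S1∩S2| = 17.55.
|S1 △ S2| = |S1| + |S2| − 2·|S1∩S2| = 50 + 61.5 − 35.1 = 76.40.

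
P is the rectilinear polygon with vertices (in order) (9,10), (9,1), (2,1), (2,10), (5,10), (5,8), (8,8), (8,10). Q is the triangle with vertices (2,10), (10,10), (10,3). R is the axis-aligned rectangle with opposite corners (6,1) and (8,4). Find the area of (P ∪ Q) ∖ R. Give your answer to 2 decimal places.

|P ∪ Q| = 69.5625.
|(P ∪ Q) ∩ R| = 6.
|(P ∪ Q) ∖ R| = 69.5625 − 6 = 63.56.

63.56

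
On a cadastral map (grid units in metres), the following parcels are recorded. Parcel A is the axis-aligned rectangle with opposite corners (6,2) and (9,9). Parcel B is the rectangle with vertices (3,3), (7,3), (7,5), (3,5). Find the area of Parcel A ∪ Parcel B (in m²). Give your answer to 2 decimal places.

By inclusion–exclusion:
Individual areas: |Parcel A| = 21, |Parcel B| = 8.
|Parcel A∩Parcel B|: x∈[6,7], y∈[3,5] → 1·2 = 2.
|Parcel A ∪ Parcel B| = 29 − 2 = 27.00.

27.00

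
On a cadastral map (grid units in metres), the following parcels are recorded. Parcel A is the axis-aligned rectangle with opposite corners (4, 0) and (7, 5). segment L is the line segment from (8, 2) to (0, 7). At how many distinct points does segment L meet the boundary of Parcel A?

2

The segment meets the boundary at (4,4.5), (7,2.625).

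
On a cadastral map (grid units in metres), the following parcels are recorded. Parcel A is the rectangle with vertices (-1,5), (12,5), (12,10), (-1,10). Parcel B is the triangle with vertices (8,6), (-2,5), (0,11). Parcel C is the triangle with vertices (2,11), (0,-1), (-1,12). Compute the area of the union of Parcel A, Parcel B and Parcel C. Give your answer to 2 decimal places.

By inclusion–exclusion:
Individual areas: |Parcel A| = 65, |Parcel B| = 29, |Parcel C| = 19.
|Parcel A∩Parcel B| = 26.5833.
|Parcel A∩Parcel C| = 10.3526.
|Parcel B∩Parcel C| = 10.6431.
|Parcel A∩Parcel B∩Parcel C| = 9.6765.
|Parcel A ∪ Parcel B ∪ Parcel C| = 113 − 47.579 + 9.6765 = 75.10.

75.10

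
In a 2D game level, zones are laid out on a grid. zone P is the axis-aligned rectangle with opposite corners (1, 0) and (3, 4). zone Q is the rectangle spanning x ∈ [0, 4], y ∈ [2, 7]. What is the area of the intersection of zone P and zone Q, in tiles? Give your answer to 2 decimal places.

|zone P∩zone Q|: x∈[1,3], y∈[2,4] → 2·2 = 4.

4.00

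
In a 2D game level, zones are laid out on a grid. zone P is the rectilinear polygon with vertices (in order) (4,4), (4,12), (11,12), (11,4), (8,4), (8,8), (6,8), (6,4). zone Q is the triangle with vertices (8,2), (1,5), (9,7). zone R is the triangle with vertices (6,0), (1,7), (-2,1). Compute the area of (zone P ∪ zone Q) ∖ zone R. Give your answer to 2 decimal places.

|zone P ∪ zone Q| = 61.025.
|(zone P ∪ zone Q) ∩ zone R| = 0.8467.
|(zone P ∪ zone Q) ∖ zone R| = 61.025 − 0.8467 = 60.18.

60.18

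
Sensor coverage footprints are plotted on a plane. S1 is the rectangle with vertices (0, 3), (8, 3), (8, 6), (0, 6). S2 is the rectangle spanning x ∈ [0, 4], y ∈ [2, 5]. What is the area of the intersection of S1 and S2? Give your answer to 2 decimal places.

|S1∩S2|: x∈[0,4], y∈[3,5] → 4·2 = 8.

8.00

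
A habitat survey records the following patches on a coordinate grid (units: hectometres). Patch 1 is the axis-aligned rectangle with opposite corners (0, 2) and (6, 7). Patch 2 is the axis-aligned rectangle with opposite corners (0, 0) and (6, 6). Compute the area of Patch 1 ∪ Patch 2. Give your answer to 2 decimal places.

By inclusion–exclusion:
Individual areas: |Patch 1| = 30, |Patch 2| = 36.
|Patch 1∩Patch 2|: x∈[0,6], y∈[2,6] → 6·4 = 24.
|Patch 1 ∪ Patch 2| = 66 − 24 = 42.00.

42.00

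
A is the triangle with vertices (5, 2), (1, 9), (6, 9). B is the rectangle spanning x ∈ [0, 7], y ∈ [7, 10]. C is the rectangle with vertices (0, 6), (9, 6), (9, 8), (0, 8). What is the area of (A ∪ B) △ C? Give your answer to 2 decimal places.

27.50

|A ∪ B| = 29.9286.
|(A ∪ B) ∩ C| = 10.2143.
|(A ∪ B) △ C| = 29.9286 + 18 − 20.4286 = 27.50.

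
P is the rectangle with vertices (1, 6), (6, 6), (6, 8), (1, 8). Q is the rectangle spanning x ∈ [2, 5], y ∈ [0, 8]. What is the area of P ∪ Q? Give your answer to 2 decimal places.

28.00

By inclusion–exclusion:
Individual areas: |P| = 10, |Q| = 24.
|P∩Q|: x∈[2,5], y∈[6,8] → 3·2 = 6.
|P ∪ Q| = 34 − 6 = 28.00.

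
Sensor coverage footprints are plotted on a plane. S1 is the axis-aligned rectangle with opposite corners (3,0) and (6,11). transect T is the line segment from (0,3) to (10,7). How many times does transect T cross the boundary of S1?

2

The segment meets the boundary at (6,5.4), (3,4.2).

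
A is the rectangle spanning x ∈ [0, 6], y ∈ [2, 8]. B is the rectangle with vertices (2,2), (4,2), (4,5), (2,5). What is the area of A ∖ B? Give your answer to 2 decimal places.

|A∩B|: x∈[2,4], y∈[2,5] → 2·3 = 6.
|A| = 36.
|A ∖ B| = |A| − |A∩B| = 36 − 6 = 30.00.

30.00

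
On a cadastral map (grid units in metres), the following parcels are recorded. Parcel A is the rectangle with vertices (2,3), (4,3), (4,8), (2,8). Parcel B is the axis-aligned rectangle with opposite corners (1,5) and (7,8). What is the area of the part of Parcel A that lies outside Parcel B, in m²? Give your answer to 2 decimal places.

4.00

|Parcel A∩Parcel B|: x∈[2,4], y∈[5,8] → 2·3 = 6.
|Parcel A| = 10.
|Parcel A ∖ Parcel B| = |Parcel A| − |Parcel A∩Parcel B| = 10 − 6 = 4.00.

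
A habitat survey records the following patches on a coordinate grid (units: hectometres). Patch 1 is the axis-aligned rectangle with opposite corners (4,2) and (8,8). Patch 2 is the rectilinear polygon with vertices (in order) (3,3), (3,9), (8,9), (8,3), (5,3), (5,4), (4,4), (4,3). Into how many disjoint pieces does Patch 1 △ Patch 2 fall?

Patch 1 △ Patch 2 is a single connected region.

1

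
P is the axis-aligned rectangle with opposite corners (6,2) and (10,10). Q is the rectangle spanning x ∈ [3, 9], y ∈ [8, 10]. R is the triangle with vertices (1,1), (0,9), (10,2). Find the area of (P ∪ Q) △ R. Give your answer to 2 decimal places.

|P ∪ Q| = 38.
|(P ∪ Q) ∩ R| = 5.6.
|(P ∪ Q) △ R| = 38 + 36.5 − 11.2 = 63.30.

63.30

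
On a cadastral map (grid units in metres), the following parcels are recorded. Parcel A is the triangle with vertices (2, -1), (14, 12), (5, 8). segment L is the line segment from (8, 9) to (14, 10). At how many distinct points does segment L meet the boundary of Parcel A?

1

The segment meets the boundary at (11.818,9.636).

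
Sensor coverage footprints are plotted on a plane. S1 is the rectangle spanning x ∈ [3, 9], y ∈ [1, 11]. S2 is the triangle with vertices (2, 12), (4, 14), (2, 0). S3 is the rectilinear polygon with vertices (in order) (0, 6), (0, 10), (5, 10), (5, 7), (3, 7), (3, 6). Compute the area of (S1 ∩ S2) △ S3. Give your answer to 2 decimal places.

17.86

|S1 ∩ S2| = 1.1429.
|(S1 ∩ S2) ∩ S3| = 0.6429.
|(S1 ∩ S2) △ S3| = 1.1429 + 18 − 1.2857 = 17.86.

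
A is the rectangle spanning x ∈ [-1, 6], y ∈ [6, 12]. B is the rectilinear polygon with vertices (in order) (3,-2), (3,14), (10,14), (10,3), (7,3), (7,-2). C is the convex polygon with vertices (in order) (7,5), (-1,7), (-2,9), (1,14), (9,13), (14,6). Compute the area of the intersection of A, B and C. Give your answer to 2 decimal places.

The intersection is the polygon with vertices (6,6), (3,6), (3,12), (6,12).
By the shoelace formula its area is 18.00.

18.00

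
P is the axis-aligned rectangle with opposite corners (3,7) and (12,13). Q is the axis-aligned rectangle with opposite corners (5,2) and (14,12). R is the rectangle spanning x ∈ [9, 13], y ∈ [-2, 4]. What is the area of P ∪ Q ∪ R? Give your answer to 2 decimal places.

125.00

By inclusion–exclusion:
Individual areas: |P| = 54, |Q| = 90, |R| = 24.
|P∩Q|: x∈[5,12], y∈[7,12] → 7·5 = 35.
|P∩R| = 0 (no overlap).
|Q∩R|: x∈[9,13], y∈[2,4] → 4·2 = 8.
|P∩Q∩R| = 0.
|P ∪ Q ∪ R| = 168 − 43 + 0 = 125.00.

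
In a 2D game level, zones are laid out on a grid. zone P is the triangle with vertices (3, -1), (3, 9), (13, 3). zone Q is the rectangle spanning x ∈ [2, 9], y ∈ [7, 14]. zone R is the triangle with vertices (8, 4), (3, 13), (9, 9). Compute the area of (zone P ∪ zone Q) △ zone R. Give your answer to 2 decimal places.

|zone P ∪ zone Q| = 95.6667.
|(zone P ∪ zone Q) ∩ zone R| = 15.6238.
|(zone P ∪ zone Q) △ zone R| = 95.6667 + 17 − 31.2476 = 81.42.

81.42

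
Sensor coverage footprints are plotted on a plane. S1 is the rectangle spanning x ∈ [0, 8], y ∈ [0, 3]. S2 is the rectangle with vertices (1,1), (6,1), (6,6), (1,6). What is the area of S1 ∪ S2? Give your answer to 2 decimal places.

39.00

By inclusion–exclusion:
Individual areas: |S1| = 24, |S2| = 25.
|S1∩S2|: x∈[1,6], y∈[1,3] → 5·2 = 10.
|S1 ∪ S2| = 49 − 10 = 39.00.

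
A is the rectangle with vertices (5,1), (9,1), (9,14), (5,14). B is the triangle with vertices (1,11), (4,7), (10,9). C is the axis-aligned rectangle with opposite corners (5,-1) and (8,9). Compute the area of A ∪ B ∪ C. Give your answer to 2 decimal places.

66.33

By inclusion–exclusion:
Individual areas: |A| = 52, |B| = 15, |C| = 30.
|A∩B| = 6.6667.
|A∩C|: x∈[5,8], y∈[1,9] → 3·8 = 24.
|B∩C| = 3.5.
|A∩B∩C| = 3.5.
|A ∪ B ∪ C| = 97 − 34.1667 + 3.5 = 66.33.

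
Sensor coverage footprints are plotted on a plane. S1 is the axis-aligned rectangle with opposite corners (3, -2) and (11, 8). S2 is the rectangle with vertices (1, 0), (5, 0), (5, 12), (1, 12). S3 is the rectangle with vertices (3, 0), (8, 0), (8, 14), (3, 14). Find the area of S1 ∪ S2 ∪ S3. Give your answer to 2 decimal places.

By inclusion–exclusion:
Individual areas: |S1| = 80, |S2| = 48, |S3| = 70.
|S1∩S2|: x∈[3,5], y∈[0,8] → 2·8 = 16.
|S1∩S3|: x∈[3,8], y∈[0,8] → 5·8 = 40.
|S2∩S3|: x∈[3,5], y∈[0,12] → 2·12 = 24.
|S1∩S2∩S3| = 16.
|S1 ∪ S2 ∪ S3| = 198 − 80 + 16 = 134.00.

134.00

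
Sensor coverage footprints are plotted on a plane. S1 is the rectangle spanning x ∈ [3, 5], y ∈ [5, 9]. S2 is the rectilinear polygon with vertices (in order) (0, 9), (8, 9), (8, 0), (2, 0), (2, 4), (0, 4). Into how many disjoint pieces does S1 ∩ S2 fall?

S1 ∩ S2 is a single connected region.

1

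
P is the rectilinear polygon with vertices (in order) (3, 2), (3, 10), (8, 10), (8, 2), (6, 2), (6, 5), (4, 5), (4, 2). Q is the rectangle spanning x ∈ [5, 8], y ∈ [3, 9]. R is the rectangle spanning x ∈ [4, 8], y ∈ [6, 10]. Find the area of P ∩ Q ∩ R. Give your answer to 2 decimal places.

9.00

The intersection is the polygon with vertices (5,9), (8,9), (8,6), (5,6).
By the shoelace formula its area is 9.00.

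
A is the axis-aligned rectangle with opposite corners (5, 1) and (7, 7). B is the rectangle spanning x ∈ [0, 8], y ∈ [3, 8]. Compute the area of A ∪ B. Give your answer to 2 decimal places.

By inclusion–exclusion:
Individual areas: |A| = 12, |B| = 40.
|A∩B|: x∈[5,7], y∈[3,7] → 2·4 = 8.
|A ∪ B| = 52 − 8 = 44.00.

44.00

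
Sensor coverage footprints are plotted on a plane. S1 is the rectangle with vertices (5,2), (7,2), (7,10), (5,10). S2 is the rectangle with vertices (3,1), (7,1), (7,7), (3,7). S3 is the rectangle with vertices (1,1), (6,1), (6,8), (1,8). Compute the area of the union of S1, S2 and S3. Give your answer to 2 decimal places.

By inclusion–exclusion:
Individual areas: |S1| = 16, |S2| = 24, |S3| = 35.
|S1∩S2|: x∈[5,7], y∈[2,7] → 2·5 = 10.
|S1∩S3|: x∈[5,6], y∈[2,8] → 1·6 = 6.
|S2∩S3|: x∈[3,6], y∈[1,7] → 3·6 = 18.
|S1∩S2∩S3| = 5.
|S1 ∪ S2 ∪ S3| = 75 − 34 + 5 = 46.00.

46.00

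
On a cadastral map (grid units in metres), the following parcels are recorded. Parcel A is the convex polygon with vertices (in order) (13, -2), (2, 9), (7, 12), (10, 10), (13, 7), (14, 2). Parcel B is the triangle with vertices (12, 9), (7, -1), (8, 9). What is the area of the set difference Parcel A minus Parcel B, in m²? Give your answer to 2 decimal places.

|Parcel A| = 77, |Parcel A∩Parcel B| = 16.6364.
|Parcel A ∖ Parcel B| = |Parcel A| − |Parcel A∩Parcel B| = 77 − 16.6364 = 60.36.

60.36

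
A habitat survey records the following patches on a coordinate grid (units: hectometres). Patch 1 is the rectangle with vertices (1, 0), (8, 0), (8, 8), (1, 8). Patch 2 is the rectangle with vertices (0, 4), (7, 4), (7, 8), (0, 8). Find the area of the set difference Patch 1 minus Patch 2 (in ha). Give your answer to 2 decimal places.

|Patch 1∩Patch 2|: x∈[1,7], y∈[4,8] → 6·4 = 24.
|Patch 1| = 56.
|Patch 1 ∖ Patch 2| = |Patch 1| − |Patch 1∩Patch 2| = 56 − 24 = 32.00.

32.00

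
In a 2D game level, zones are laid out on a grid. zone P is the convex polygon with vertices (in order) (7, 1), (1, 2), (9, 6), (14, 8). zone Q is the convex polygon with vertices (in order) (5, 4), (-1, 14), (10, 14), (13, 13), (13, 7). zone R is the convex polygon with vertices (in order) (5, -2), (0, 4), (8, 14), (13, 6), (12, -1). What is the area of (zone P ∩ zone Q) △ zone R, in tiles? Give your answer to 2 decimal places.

122.57

|zone P ∩ zone Q| = 3.2.
|(zone P ∩ zone Q) ∩ zone R| = 2.8132.
|(zone P ∩ zone Q) △ zone R| = 3.2 + 125 − 5.6263 = 122.57.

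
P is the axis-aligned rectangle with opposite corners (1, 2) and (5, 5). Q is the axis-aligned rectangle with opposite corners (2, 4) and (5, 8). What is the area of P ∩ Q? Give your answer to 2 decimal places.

3.00

|P∩Q|: x∈[2,5], y∈[4,5] → 3·1 = 3.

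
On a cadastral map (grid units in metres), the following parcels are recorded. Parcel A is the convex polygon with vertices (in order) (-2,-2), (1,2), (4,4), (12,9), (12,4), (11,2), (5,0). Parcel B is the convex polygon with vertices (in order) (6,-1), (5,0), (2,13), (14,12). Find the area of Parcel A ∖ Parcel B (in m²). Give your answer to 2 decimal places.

33.26

|Parcel A| = 59, |Parcel A∩Parcel B| = 25.7397.
|Parcel A ∖ Parcel B| = |Parcel A| − |Parcel A∩Parcel B| = 59 − 25.7397 = 33.26.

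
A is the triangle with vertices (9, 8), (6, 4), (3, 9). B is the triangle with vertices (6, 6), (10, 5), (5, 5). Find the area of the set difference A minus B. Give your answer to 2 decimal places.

|A| = 13.5, |A∩B| = 1.3382.
|A ∖ B| = |A| − |A∩B| = 13.5 − 1.3382 = 12.16.

12.16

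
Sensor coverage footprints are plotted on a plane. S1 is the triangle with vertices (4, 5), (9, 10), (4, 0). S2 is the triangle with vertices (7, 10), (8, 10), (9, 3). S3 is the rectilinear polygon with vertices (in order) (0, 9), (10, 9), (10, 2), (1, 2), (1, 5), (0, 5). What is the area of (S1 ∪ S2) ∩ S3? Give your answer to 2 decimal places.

|S1 ∪ S2| = 15.3504.
|(S1 ∪ S2) ∩ S3| = 13.18.

13.18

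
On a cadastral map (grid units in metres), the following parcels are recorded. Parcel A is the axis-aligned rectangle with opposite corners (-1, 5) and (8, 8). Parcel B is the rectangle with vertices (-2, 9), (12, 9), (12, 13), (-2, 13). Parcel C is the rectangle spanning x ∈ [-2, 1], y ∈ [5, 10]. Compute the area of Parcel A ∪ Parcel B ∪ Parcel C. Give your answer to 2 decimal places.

89.00

By inclusion–exclusion:
Individual areas: |Parcel A| = 27, |Parcel B| = 56, |Parcel C| = 15.
|Parcel A∩Parcel B| = 0 (no overlap).
|Parcel A∩Parcel C|: x∈[-1,1], y∈[5,8] → 2·3 = 6.
|Parcel B∩Parcel C|: x∈[-2,1], y∈[9,10] → 3·1 = 3.
|Parcel A∩Parcel B∩Parcel C| = 0.
|Parcel A ∪ Parcel B ∪ Parcel C| = 98 − 9 + 0 = 89.00.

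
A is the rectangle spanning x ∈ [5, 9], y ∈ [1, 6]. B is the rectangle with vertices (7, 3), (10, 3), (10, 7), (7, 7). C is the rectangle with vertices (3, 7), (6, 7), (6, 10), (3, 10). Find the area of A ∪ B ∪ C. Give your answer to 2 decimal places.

By inclusion–exclusion:
Individual areas: |A| = 20, |B| = 12, |C| = 9.
|A∩B|: x∈[7,9], y∈[3,6] → 2·3 = 6.
|A∩C| = 0 (no overlap).
|B∩C| = 0 (no overlap).
|A∩B∩C| = 0.
|A ∪ B ∪ C| = 41 − 6 + 0 = 35.00.

35.00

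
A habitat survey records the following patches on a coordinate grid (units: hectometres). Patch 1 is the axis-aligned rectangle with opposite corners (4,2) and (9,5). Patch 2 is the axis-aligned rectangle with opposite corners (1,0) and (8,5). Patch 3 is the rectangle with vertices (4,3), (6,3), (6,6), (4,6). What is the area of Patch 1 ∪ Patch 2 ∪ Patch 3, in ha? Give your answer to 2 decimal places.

By inclusion–exclusion:
Individual areas: |Patch 1| = 15, |Patch 2| = 35, |Patch 3| = 6.
|Patch 1∩Patch 2|: x∈[4,8], y∈[2,5] → 4·3 = 12.
|Patch 1∩Patch 3|: x∈[4,6], y∈[3,5] → 2·2 = 4.
|Patch 2∩Patch 3|: x∈[4,6], y∈[3,5] → 2·2 = 4.
|Patch 1∩Patch 2∩Patch 3| = 4.
|Patch 1 ∪ Patch 2 ∪ Patch 3| = 56 − 20 + 4 = 40.00.

40.00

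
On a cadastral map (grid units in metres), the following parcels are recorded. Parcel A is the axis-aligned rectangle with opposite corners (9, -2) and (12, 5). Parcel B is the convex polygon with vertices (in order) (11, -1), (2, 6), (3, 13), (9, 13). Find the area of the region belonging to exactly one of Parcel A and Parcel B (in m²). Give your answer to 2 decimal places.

|Parcel A| = 21, |Parcel B| = 77, |Parcel A∩Parcel B| = 7.873.
|Parcel A △ Parcel B| = |Parcel A| + |Parcel B| − 2·|Parcel A∩Parcel B| = 21 + 77 − 15.746 = 82.25.

82.25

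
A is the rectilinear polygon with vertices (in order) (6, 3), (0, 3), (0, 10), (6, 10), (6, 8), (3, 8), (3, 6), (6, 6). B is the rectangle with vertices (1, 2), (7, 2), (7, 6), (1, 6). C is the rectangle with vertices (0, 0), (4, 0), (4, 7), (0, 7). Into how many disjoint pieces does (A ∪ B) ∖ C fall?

2

(A ∪ B) ∖ C splits into 2 disjoint pieces (area 15, area 12).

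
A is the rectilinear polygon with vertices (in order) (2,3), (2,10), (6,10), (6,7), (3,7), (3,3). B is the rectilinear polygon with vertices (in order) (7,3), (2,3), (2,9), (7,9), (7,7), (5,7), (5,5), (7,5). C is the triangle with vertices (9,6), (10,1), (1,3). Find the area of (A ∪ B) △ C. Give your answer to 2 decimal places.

|A ∪ B| = 30.
|(A ∪ B) ∩ C| = 6.4792.
|(A ∪ B) △ C| = 30 + 21.5 − 12.9583 = 38.54.

38.54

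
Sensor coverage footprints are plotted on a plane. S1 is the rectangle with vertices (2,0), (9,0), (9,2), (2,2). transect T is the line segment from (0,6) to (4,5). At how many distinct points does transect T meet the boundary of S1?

The segment lies entirely outside S1 and never meets its boundary.

0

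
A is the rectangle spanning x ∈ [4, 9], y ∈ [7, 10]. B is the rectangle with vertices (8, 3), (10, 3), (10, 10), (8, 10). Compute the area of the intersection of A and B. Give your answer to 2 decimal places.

|A∩B|: x∈[8,9], y∈[7,10] → 1·3 = 3.

3.00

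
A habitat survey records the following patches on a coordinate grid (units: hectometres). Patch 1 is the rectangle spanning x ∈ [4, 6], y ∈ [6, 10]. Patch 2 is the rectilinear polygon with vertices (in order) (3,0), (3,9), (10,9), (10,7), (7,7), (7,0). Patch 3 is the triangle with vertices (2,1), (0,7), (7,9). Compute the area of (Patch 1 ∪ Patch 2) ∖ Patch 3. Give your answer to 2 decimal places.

33.49

|Patch 1 ∪ Patch 2| = 44.
|(Patch 1 ∪ Patch 2) ∩ Patch 3| = 10.5143.
|(Patch 1 ∪ Patch 2) ∖ Patch 3| = 44 − 10.5143 = 33.49.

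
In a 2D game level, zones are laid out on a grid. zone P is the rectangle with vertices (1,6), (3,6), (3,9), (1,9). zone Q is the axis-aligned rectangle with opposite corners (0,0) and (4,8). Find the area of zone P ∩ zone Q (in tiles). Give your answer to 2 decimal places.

4.00

|zone P∩zone Q|: x∈[1,3], y∈[6,8] → 2·2 = 4.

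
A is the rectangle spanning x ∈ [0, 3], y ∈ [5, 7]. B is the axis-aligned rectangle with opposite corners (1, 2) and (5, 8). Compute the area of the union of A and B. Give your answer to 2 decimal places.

26.00

By inclusion–exclusion:
Individual areas: |A| = 6, |B| = 24.
|A∩B|: x∈[1,3], y∈[5,7] → 2·2 = 4.
|A ∪ B| = 30 − 4 = 26.00.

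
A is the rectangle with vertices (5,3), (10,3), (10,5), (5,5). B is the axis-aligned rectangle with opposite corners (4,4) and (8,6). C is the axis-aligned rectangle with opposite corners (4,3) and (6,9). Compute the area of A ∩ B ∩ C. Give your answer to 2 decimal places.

The intersection is the polygon with vertices (6,5), (6,4), (5,4), (5,5).
By the shoelace formula its area is 1.00.

1.00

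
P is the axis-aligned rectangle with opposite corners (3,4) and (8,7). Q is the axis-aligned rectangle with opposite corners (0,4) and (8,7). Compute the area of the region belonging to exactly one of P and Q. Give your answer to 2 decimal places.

9.00

|P∩Q|: x∈[3,8], y∈[4,7] → 5·3 = 15.
|P △ Q| = |P| + |Q| − 2·|P∩Q| = 15 + 24 − 30 = 9.00.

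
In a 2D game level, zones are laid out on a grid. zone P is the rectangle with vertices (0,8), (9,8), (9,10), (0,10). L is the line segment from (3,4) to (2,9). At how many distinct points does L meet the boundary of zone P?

The segment meets the boundary at (2.2,8).

1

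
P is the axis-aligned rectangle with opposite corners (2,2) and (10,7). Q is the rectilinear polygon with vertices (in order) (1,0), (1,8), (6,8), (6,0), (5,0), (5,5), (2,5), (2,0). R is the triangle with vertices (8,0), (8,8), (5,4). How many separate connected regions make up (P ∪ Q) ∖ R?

2

(P ∪ Q) ∖ R splits into 2 disjoint pieces (area 10, area 33.875).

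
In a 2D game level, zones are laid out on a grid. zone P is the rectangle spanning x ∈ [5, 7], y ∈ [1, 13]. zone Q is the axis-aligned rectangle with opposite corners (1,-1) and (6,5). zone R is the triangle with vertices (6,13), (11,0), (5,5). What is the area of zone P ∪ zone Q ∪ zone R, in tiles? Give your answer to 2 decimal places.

64.13

By inclusion–exclusion:
Individual areas: |zone P| = 24, |zone Q| = 30, |zone R| = 26.5.
|zone P∩zone Q|: x∈[5,6], y∈[1,5] → 1·4 = 4.
|zone P∩zone R| = 12.3667.
|zone Q∩zone R| = 0.4167.
|zone P∩zone Q∩zone R| = 0.4167.
|zone P ∪ zone Q ∪ zone R| = 80.5 − 16.7833 + 0.4167 = 64.13.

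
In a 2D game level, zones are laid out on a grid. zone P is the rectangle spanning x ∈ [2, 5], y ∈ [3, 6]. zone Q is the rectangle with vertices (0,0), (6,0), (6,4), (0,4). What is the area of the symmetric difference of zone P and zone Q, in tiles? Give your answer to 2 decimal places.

|zone P∩zone Q|: x∈[2,5], y∈[3,4] → 3·1 = 3.
|zone P △ zone Q| = |zone P| + |zone Q| − 2·|zone P∩zone Q| = 9 + 24 − 6 = 27.00.

27.00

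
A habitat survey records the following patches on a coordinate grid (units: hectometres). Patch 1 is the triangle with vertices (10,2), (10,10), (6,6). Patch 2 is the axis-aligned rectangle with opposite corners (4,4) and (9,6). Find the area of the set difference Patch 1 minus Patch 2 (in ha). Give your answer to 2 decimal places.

12.00

|Patch 1| = 16, |Patch 1∩Patch 2| = 4.
|Patch 1 ∖ Patch 2| = |Patch 1| − |Patch 1∩Patch 2| = 16 − 4 = 12.00.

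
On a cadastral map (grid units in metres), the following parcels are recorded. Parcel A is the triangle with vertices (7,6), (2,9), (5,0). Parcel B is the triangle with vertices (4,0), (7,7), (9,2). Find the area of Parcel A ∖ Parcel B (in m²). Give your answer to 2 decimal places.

|Parcel A| = 18, |Parcel A∩Parcel B| = 3.619.
|Parcel A ∖ Parcel B| = |Parcel A| − |Parcel A∩Parcel B| = 18 − 3.619 = 14.38.

14.38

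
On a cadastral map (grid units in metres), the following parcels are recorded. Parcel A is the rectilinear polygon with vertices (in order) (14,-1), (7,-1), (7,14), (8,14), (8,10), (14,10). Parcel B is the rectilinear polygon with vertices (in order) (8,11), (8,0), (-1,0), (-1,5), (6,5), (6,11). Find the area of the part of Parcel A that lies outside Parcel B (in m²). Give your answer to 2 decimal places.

|Parcel A| = 81, |Parcel A∩Parcel B| = 11.
|Parcel A ∖ Parcel B| = |Parcel A| − |Parcel A∩Parcel B| = 81 − 11 = 70.00.

70.00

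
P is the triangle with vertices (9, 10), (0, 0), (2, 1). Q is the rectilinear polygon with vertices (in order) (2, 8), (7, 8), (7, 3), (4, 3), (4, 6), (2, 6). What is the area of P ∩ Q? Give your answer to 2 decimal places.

The intersection is the polygon with vertices (7,7.778), (7,7.429), (4,3.571), (4,4.444).
By the shoelace formula its area is 1.83.

1.83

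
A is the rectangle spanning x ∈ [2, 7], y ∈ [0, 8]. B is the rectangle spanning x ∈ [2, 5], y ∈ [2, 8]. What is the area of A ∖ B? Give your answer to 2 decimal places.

|A∩B|: x∈[2,5], y∈[2,8] → 3·6 = 18.
|A| = 40.
|A ∖ B| = |A| − |A∩B| = 40 − 18 = 22.00.

22.00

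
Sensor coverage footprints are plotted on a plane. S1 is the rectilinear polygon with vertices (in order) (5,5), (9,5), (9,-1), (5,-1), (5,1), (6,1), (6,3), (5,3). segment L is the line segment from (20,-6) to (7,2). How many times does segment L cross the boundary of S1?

1

The segment meets the boundary at (9,0.769).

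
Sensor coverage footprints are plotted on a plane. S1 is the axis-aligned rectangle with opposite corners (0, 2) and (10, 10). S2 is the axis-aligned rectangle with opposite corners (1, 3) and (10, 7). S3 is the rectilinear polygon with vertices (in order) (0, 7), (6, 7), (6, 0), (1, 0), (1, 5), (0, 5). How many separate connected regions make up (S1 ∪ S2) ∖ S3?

2

(S1 ∪ S2) ∖ S3 splits into 2 disjoint pieces (area 50, area 3).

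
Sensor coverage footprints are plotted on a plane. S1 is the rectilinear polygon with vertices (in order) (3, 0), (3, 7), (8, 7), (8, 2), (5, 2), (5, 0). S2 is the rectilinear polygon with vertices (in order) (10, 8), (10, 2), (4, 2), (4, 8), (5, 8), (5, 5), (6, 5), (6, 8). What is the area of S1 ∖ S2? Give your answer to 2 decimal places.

|S1| = 29, |S1∩S2| = 18.
|S1 ∖ S2| = |S1| − |S1∩S2| = 29 − 18 = 11.00.

11.00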